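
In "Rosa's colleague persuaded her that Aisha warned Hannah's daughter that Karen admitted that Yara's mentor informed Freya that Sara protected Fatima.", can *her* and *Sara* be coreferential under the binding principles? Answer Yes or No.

No

*Sara* is an R-expression; Principle C requires it to be free (not bound by any c-commanding expression).
— her: object of the matrix clause; the pronoun c-commands the R-expression — coreference blocked (Principle C).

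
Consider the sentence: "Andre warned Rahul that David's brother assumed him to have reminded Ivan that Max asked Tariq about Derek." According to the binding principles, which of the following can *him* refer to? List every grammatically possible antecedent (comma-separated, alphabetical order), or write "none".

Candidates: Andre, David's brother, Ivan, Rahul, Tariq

*him* is a pronoun; Principle B requires it to be free in its binding domain — the clause headed by 'assumed'.
— Andre: subject of the matrix clause; c-commands the pronoun but lies outside its binding domain — allowed.
— David's brother: subject of the clause headed by 'assumed'; c-commands the pronoun within its binding domain — blocked (Principle B).
— Ivan: object of the clause headed by 'reminded'; is c-commanded by the pronoun; coreference would bind this R-expression — blocked (Principle C).
— Rahul: object of the matrix clause; c-commands the pronoun but lies outside its binding domain — allowed.
— Tariq: object of the clause headed by 'asked'; is c-commanded by the pronoun; coreference would bind this R-expression — blocked (Principle C).

Andre, Rahul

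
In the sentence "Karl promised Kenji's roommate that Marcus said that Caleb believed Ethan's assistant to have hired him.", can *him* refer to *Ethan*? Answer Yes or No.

*him* is a pronoun; Principle B requires it to be free in its binding domain — the clause headed by 'hired'.
— Ethan: possessor inside the subject DP of the clause headed by 'hired'; does not c-command the pronoun — Principle B does not apply; allowed.

Yes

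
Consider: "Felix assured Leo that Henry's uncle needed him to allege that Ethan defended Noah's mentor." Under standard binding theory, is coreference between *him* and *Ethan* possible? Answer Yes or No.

*Ethan* is an R-expression; Principle C requires it to be free (not bound by any c-commanding expression).
— him: subject of the clause headed by 'allege'; the pronoun c-commands the R-expression — coreference blocked (Principle C).

No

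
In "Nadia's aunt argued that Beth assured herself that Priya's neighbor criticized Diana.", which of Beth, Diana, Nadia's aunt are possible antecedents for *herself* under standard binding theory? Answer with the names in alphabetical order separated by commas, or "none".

Beth

*herself* is a reflexive; Principle A requires it to be bound within its binding domain — the clause headed by 'assured'.
— Beth: subject of the clause headed by 'assured'; c-commands the reflexive within its binding domain — allowed (Principle A).
— Diana: object of the clause headed by 'criticized'; does not c-command the reflexive — cannot bind it (Principle A).
— Nadia's aunt: subject of the matrix clause; c-commands the reflexive but lies outside its binding domain — cannot bind it (Principle A).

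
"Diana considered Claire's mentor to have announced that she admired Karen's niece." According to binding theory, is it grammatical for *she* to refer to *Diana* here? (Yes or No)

*Diana* is an R-expression; Principle C requires it to be free (not bound by any c-commanding expression).
— she: subject of the clause headed by 'admired'; the pronoun does not c-command the R-expression — coreference allowed.

Yes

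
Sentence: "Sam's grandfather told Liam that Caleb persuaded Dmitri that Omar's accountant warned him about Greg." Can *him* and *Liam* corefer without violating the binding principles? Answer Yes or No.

*Liam* is an R-expression; Principle C requires it to be free (not bound by any c-commanding expression).
— him: object of the clause headed by 'warned'; the pronoun does not c-command the R-expression — coreference allowed.

Yes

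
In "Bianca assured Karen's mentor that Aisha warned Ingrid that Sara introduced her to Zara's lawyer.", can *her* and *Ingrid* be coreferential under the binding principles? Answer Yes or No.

Yes

*Ingrid* is an R-expression; Principle C requires it to be free (not bound by any c-commanding expression).
— her: object of the clause headed by 'introduced'; the pronoun does not c-command the R-expression — coreference allowed.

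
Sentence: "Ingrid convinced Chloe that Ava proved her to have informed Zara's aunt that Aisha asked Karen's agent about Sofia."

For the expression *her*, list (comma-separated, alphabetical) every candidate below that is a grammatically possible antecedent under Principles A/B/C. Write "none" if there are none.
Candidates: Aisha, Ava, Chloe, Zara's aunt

Chloe

*her* is a pronoun; Principle B requires it to be free in its binding domain — the clause headed by 'proved'.
— Aisha: subject of the clause headed by 'asked'; is c-commanded by the pronoun; coreference would bind this R-expression — blocked (Principle C).
— Ava: subject of the clause headed by 'proved'; c-commands the pronoun within its binding domain — blocked (Principle B).
— Chloe: object of the matrix clause; c-commands the pronoun but lies outside its binding domain — allowed.
— Zara's aunt: object of the clause headed by 'informed'; is c-commanded by the pronoun; coreference would bind this R-expression — blocked (Principle C).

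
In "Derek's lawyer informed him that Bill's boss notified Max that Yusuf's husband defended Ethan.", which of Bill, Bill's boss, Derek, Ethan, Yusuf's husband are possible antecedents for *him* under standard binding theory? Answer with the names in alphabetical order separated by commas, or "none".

Derek

*him* is a pronoun; Principle B requires it to be free in its binding domain — the matrix clause.
— Bill: possessor inside the subject DP of the clause headed by 'notified'; is c-commanded by the pronoun; coreference would bind this R-expression — blocked (Principle C).
— Bill's boss: subject of the clause headed by 'notified'; is c-commanded by the pronoun; coreference would bind this R-expression — blocked (Principle C).
— Derek: possessor inside the subject DP of the matrix clause; does not c-command the pronoun — Principle B does not apply; allowed.
— Ethan: object of the clause headed by 'defended'; is c-commanded by the pronoun; coreference would bind this R-expression — blocked (Principle C).
— Yusuf's husband: subject of the clause headed by 'defended'; is c-commanded by the pronoun; coreference would bind this R-expression — blocked (Principle C).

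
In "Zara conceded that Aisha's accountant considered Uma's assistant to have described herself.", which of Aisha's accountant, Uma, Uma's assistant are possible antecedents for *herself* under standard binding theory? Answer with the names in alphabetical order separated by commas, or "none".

Uma's assistant

*herself* is a reflexive; Principle A requires it to be bound within its binding domain — the clause headed by 'described'.
— Aisha's accountant: subject of the clause headed by 'considered'; c-commands the reflexive but lies outside its binding domain — cannot bind it (Principle A).
— Uma: possessor inside the subject DP of the clause headed by 'described'; does not c-command the reflexive — cannot bind it (Principle A).
— Uma's assistant: subject of the clause headed by 'described'; c-commands the reflexive within its binding domain — allowed (Principle A).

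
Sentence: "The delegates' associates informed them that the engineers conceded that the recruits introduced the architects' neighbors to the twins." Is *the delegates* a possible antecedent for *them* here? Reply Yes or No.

*them* is a pronoun; Principle B requires it to be free in its binding domain — the matrix clause.
— the delegates: possessor inside the subject DP of the matrix clause; does not c-command the pronoun — Principle B does not apply; allowed.

Yes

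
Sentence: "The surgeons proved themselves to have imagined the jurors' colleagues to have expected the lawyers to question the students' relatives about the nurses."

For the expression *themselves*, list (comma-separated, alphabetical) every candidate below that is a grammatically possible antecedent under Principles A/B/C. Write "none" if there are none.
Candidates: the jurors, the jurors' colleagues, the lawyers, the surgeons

*themselves* is a reflexive; Principle A requires it to be bound within its binding domain — the matrix clause.
— the jurors: possessor inside the subject DP of the clause headed by 'expected'; does not c-command the reflexive — cannot bind it (Principle A).
— the jurors' colleagues: subject of the clause headed by 'expected'; does not c-command the reflexive — cannot bind it (Principle A).
— the lawyers: subject of the clause headed by 'question'; does not c-command the reflexive — cannot bind it (Principle A).
— the surgeons: subject of the matrix clause; c-commands the reflexive within its binding domain — allowed (Principle A).

the surgeons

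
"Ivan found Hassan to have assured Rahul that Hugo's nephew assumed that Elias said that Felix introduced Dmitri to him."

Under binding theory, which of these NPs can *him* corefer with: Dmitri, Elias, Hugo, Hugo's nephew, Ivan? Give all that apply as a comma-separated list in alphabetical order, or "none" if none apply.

*him* is a pronoun; Principle B requires it to be free in its binding domain — the clause headed by 'introduced'.
— Dmitri: object of the clause headed by 'introduced'; c-commands the pronoun within its binding domain — blocked (Principle B).
— Elias: subject of the clause headed by 'said'; c-commands the pronoun but lies outside its binding domain — allowed.
— Hugo: possessor inside the subject DP of the clause headed by 'assumed'; does not c-command the pronoun — Principle B does not apply; allowed.
— Hugo's nephew: subject of the clause headed by 'assumed'; c-commands the pronoun but lies outside its binding domain — allowed.
— Ivan: subject of the matrix clause; c-commands the pronoun but lies outside its binding domain — allowed.

Elias, Hugo, Hugo's nephew, Ivan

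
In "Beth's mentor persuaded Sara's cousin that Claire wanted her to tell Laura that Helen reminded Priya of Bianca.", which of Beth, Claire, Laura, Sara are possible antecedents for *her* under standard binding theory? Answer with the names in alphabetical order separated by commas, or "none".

Beth, Sara

*her* is a pronoun; Principle B requires it to be free in its binding domain — the clause headed by 'wanted'.
— Beth: possessor inside the subject DP of the matrix clause; does not c-command the pronoun — Principle B does not apply; allowed.
— Claire: subject of the clause headed by 'wanted'; c-commands the pronoun within its binding domain — blocked (Principle B).
— Laura: object of the clause headed by 'tell'; is c-commanded by the pronoun; coreference would bind this R-expression — blocked (Principle C).
— Sara: possessor inside the object DP of the matrix clause; does not c-command the pronoun — Principle B does not apply; allowed.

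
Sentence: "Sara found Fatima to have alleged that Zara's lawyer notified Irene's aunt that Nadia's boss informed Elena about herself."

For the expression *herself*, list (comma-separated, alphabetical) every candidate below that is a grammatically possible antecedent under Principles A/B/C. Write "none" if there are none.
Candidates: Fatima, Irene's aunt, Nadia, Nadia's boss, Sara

*herself* is a reflexive; Principle A requires it to be bound within its binding domain — the clause headed by 'informed'.
— Fatima: subject of the clause headed by 'alleged'; c-commands the reflexive but lies outside its binding domain — cannot bind it (Principle A).
— Irene's aunt: object of the clause headed by 'notified'; c-commands the reflexive but lies outside its binding domain — cannot bind it (Principle A).
— Nadia: possessor inside the subject DP of the clause headed by 'informed'; does not c-command the reflexive — cannot bind it (Principle A).
— Nadia's boss: subject of the clause headed by 'informed'; c-commands the reflexive within its binding domain — allowed (Principle A).
— Sara: subject of the matrix clause; c-commands the reflexive but lies outside its binding domain — cannot bind it (Principle A).

Nadia's boss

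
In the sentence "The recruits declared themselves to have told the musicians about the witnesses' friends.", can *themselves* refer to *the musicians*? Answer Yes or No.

No

*themselves* is a reflexive; Principle A requires it to be bound within its binding domain — the matrix clause.
— the musicians: object of the clause headed by 'told'; does not c-command the reflexive — cannot bind it (Principle A).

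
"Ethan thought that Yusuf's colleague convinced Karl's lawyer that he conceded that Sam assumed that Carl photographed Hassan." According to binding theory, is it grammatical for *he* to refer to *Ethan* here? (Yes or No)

*Ethan* is an R-expression; Principle C requires it to be free (not bound by any c-commanding expression).
— he: subject of the clause headed by 'conceded'; the pronoun does not c-command the R-expression — coreference allowed.

Yes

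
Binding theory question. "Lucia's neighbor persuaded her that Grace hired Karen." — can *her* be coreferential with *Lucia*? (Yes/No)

Yes

*her* is a pronoun; Principle B requires it to be free in its binding domain — the matrix clause.
— Lucia: possessor inside the subject DP of the matrix clause; does not c-command the pronoun — Principle B does not apply; allowed.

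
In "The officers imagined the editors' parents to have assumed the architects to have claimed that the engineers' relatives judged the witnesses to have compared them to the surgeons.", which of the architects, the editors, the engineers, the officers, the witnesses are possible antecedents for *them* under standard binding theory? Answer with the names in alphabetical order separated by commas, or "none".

*them* is a pronoun; Principle B requires it to be free in its binding domain — the clause headed by 'compared'.
— the architects: subject of the clause headed by 'claimed'; c-commands the pronoun but lies outside its binding domain — allowed.
— the editors: possessor inside the subject DP of the clause headed by 'assumed'; does not c-command the pronoun — Principle B does not apply; allowed.
— the engineers: possessor inside the subject DP of the clause headed by 'judged'; does not c-command the pronoun — Principle B does not apply; allowed.
— the officers: subject of the matrix clause; c-commands the pronoun but lies outside its binding domain — allowed.
— the witnesses: subject of the clause headed by 'compared'; c-commands the pronoun within its binding domain — blocked (Principle B).

the architects, the editors, the engineers, the officers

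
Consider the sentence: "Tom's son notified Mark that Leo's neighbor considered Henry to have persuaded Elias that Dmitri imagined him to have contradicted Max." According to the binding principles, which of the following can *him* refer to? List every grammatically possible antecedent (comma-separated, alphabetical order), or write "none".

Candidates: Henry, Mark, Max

Henry, Mark

*him* is a pronoun; Principle B requires it to be free in its binding domain — the clause headed by 'imagined'.
— Henry: subject of the clause headed by 'persuaded'; c-commands the pronoun but lies outside its binding domain — allowed.
— Mark: object of the matrix clause; c-commands the pronoun but lies outside its binding domain — allowed.
— Max: object of the clause headed by 'contradicted'; is c-commanded by the pronoun; coreference would bind this R-expression — blocked (Principle C).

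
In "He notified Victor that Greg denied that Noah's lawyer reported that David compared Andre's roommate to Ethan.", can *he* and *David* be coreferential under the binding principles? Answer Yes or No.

*David* is an R-expression; Principle C requires it to be free (not bound by any c-commanding expression).
— he: subject of the matrix clause; the pronoun c-commands the R-expression — coreference blocked (Principle C).

No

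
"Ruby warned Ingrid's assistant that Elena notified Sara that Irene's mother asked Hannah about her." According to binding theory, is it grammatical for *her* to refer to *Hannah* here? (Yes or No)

No

*Hannah* is an R-expression; Principle C requires it to be free (not bound by any c-commanding expression).
— her: second object of the clause headed by 'asked'; the R-expression locally c-commands the pronoun — coreference blocked (Principle B on the pronoun).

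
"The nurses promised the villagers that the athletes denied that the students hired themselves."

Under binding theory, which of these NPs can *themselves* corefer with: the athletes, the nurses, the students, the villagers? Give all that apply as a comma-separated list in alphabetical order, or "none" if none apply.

the students

*themselves* is a reflexive; Principle A requires it to be bound within its binding domain — the clause headed by 'hired'.
— the athletes: subject of the clause headed by 'denied'; c-commands the reflexive but lies outside its binding domain — cannot bind it (Principle A).
— the nurses: subject of the matrix clause; c-commands the reflexive but lies outside its binding domain — cannot bind it (Principle A).
— the students: subject of the clause headed by 'hired'; c-commands the reflexive within its binding domain — allowed (Principle A).
— the villagers: object of the matrix clause; c-commands the reflexive but lies outside its binding domain — cannot bind it (Principle A).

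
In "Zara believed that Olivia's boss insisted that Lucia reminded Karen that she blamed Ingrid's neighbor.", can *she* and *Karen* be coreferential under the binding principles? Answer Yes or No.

*Karen* is an R-expression; Principle C requires it to be free (not bound by any c-commanding expression).
— she: subject of the clause headed by 'blamed'; the pronoun does not c-command the R-expression — coreference allowed.

Yes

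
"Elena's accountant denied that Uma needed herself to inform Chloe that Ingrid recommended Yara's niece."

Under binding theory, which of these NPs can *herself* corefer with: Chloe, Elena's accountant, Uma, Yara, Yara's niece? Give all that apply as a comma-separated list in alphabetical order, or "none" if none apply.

Uma

*herself* is a reflexive; Principle A requires it to be bound within its binding domain — the clause headed by 'needed'.
— Chloe: object of the clause headed by 'inform'; does not c-command the reflexive — cannot bind it (Principle A).
— Elena's accountant: subject of the matrix clause; c-commands the reflexive but lies outside its binding domain — cannot bind it (Principle A).
— Uma: subject of the clause headed by 'needed'; c-commands the reflexive within its binding domain — allowed (Principle A).
— Yara: possessor inside the object DP of the clause headed by 'recommended'; does not c-command the reflexive — cannot bind it (Principle A).
— Yara's niece: object of the clause headed by 'recommended'; does not c-command the reflexive — cannot bind it (Principle A).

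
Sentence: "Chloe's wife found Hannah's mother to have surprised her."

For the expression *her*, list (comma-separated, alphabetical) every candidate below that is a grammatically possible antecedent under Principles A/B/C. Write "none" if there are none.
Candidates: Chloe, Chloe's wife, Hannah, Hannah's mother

*her* is a pronoun; Principle B requires it to be free in its binding domain — the clause headed by 'surprised'.
— Chloe: possessor inside the subject DP of the matrix clause; does not c-command the pronoun — Principle B does not apply; allowed.
— Chloe's wife: subject of the matrix clause; c-commands the pronoun but lies outside its binding domain — allowed.
— Hannah: possessor inside the subject DP of the clause headed by 'surprised'; does not c-command the pronoun — Principle B does not apply; allowed.
— Hannah's mother: subject of the clause headed by 'surprised'; c-commands the pronoun within its binding domain — blocked (Principle B).

Chloe, Chloe's wife, Hannah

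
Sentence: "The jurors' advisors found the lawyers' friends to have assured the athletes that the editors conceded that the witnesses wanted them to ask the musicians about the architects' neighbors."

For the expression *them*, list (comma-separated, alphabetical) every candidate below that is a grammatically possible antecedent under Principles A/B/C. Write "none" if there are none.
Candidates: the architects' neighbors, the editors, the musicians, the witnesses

*them* is a pronoun; Principle B requires it to be free in its binding domain — the clause headed by 'wanted'.
— the architects' neighbors: second object of the clause headed by 'ask'; is c-commanded by the pronoun; coreference would bind this R-expression — blocked (Principle C).
— the editors: subject of the clause headed by 'conceded'; c-commands the pronoun but lies outside its binding domain — allowed.
— the musicians: object of the clause headed by 'ask'; is c-commanded by the pronoun; coreference would bind this R-expression — blocked (Principle C).
— the witnesses: subject of the clause headed by 'wanted'; c-commands the pronoun within its binding domain — blocked (Principle B).

the editors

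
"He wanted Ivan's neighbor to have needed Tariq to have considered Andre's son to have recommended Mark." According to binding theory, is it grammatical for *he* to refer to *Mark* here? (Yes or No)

*Mark* is an R-expression; Principle C requires it to be free (not bound by any c-commanding expression).
— he: subject of the matrix clause; the pronoun c-commands the R-expression — coreference blocked (Principle C).

No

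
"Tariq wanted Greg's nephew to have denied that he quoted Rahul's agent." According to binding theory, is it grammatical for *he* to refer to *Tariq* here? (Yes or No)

*Tariq* is an R-expression; Principle C requires it to be free (not bound by any c-commanding expression).
— he: subject of the clause headed by 'quoted'; the pronoun does not c-command the R-expression — coreference allowed.

Yes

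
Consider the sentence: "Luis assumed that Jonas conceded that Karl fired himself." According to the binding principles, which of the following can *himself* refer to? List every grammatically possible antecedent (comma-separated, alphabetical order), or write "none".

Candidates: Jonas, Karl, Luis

*himself* is a reflexive; Principle A requires it to be bound within its binding domain — the clause headed by 'fired'.
— Jonas: subject of the clause headed by 'conceded'; c-commands the reflexive but lies outside its binding domain — cannot bind it (Principle A).
— Karl: subject of the clause headed by 'fired'; c-commands the reflexive within its binding domain — allowed (Principle A).
— Luis: subject of the matrix clause; c-commands the reflexive but lies outside its binding domain — cannot bind it (Principle A).

Karl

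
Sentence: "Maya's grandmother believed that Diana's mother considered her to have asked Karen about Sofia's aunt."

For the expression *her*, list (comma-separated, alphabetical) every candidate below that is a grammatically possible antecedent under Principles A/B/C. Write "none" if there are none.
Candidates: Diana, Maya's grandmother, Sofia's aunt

*her* is a pronoun; Principle B requires it to be free in its binding domain — the clause headed by 'considered'.
— Diana: possessor inside the subject DP of the clause headed by 'considered'; does not c-command the pronoun — Principle B does not apply; allowed.
— Maya's grandmother: subject of the matrix clause; c-commands the pronoun but lies outside its binding domain — allowed.
— Sofia's aunt: second object of the clause headed by 'asked'; is c-commanded by the pronoun; coreference would bind this R-expression — blocked (Principle C).

Diana, Maya's grandmother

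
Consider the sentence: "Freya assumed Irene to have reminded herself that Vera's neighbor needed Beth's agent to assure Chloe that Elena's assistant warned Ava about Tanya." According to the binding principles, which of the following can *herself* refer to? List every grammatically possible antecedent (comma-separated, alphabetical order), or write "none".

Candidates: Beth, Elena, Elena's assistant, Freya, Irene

*herself* is a reflexive; Principle A requires it to be bound within its binding domain — the clause headed by 'reminded'.
— Beth: possessor inside the subject DP of the clause headed by 'assure'; does not c-command the reflexive — cannot bind it (Principle A).
— Elena: possessor inside the subject DP of the clause headed by 'warned'; does not c-command the reflexive — cannot bind it (Principle A).
— Elena's assistant: subject of the clause headed by 'warned'; does not c-command the reflexive — cannot bind it (Principle A).
— Freya: subject of the matrix clause; c-commands the reflexive but lies outside its binding domain — cannot bind it (Principle A).
— Irene: subject of the clause headed by 'reminded'; c-commands the reflexive within its binding domain — allowed (Principle A).

Irene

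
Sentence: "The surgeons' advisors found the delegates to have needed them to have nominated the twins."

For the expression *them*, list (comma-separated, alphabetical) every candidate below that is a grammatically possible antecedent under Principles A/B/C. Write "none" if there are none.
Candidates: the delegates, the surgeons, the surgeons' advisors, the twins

*them* is a pronoun; Principle B requires it to be free in its binding domain — the clause headed by 'needed'.
— the delegates: subject of the clause headed by 'needed'; c-commands the pronoun within its binding domain — blocked (Principle B).
— the surgeons: possessor inside the subject DP of the matrix clause; does not c-command the pronoun — Principle B does not apply; allowed.
— the surgeons' advisors: subject of the matrix clause; c-commands the pronoun but lies outside its binding domain — allowed.
— the twins: object of the clause headed by 'nominated'; is c-commanded by the pronoun; coreference would bind this R-expression — blocked (Principle C).

the surgeons, the surgeons' advisors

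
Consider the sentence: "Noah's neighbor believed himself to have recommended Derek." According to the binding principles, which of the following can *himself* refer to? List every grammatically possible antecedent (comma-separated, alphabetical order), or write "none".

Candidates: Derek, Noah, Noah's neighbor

Noah's neighbor

*himself* is a reflexive; Principle A requires it to be bound within its binding domain — the matrix clause.
— Derek: object of the clause headed by 'recommended'; does not c-command the reflexive — cannot bind it (Principle A).
— Noah: possessor inside the subject DP of the matrix clause; does not c-command the reflexive — cannot bind it (Principle A).
— Noah's neighbor: subject of the matrix clause; c-commands the reflexive within its binding domain — allowed (Principle A).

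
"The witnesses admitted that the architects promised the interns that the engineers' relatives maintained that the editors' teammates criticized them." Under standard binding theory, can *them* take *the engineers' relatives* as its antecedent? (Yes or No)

Yes

*them* is a pronoun; Principle B requires it to be free in its binding domain — the clause headed by 'criticized'.
— the engineers' relatives: subject of the clause headed by 'maintained'; c-commands the pronoun but lies outside its binding domain — allowed.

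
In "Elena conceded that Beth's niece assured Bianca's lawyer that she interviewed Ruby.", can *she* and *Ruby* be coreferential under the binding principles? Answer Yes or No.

*Ruby* is an R-expression; Principle C requires it to be free (not bound by any c-commanding expression).
— she: subject of the clause headed by 'interviewed'; the pronoun c-commands the R-expression — coreference blocked (Principle C).

No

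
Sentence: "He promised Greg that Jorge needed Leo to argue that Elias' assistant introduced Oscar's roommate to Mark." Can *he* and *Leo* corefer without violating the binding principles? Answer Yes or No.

*Leo* is an R-expression; Principle C requires it to be free (not bound by any c-commanding expression).
— he: subject of the matrix clause; the pronoun c-commands the R-expression — coreference blocked (Principle C).

No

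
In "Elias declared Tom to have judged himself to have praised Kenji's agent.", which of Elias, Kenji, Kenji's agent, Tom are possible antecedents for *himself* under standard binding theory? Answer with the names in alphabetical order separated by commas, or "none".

*himself* is a reflexive; Principle A requires it to be bound within its binding domain — the clause headed by 'judged'.
— Elias: subject of the matrix clause; c-commands the reflexive but lies outside its binding domain — cannot bind it (Principle A).
— Kenji: possessor inside the object DP of the clause headed by 'praised'; does not c-command the reflexive — cannot bind it (Principle A).
— Kenji's agent: object of the clause headed by 'praised'; does not c-command the reflexive — cannot bind it (Principle A).
— Tom: subject of the clause headed by 'judged'; c-commands the reflexive within its binding domain — allowed (Principle A).

Tom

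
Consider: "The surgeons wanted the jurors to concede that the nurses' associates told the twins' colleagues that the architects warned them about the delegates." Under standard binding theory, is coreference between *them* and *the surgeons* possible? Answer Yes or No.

Yes

*the surgeons* is an R-expression; Principle C requires it to be free (not bound by any c-commanding expression).
— them: object of the clause headed by 'warned'; the pronoun does not c-command the R-expression — coreference allowed.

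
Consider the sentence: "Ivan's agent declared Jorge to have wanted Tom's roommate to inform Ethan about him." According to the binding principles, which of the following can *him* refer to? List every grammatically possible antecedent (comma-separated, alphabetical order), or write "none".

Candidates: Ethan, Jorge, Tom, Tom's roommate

*him* is a pronoun; Principle B requires it to be free in its binding domain — the clause headed by 'inform'.
— Ethan: object of the clause headed by 'inform'; c-commands the pronoun within its binding domain — blocked (Principle B).
— Jorge: subject of the clause headed by 'wanted'; c-commands the pronoun but lies outside its binding domain — allowed.
— Tom: possessor inside the subject DP of the clause headed by 'inform'; does not c-command the pronoun — Principle B does not apply; allowed.
— Tom's roommate: subject of the clause headed by 'inform'; c-commands the pronoun within its binding domain — blocked (Principle B).

Jorge, Tom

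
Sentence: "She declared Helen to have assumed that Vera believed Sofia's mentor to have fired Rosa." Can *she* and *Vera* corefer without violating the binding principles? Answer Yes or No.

*Vera* is an R-expression; Principle C requires it to be free (not bound by any c-commanding expression).
— she: subject of the matrix clause; the pronoun c-commands the R-expression — coreference blocked (Principle C).

No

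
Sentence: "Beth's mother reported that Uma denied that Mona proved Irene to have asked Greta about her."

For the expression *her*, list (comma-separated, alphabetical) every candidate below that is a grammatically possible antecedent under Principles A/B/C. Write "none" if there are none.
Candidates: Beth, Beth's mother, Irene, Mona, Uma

*her* is a pronoun; Principle B requires it to be free in its binding domain — the clause headed by 'asked'.
— Beth: possessor inside the subject DP of the matrix clause; does not c-command the pronoun — Principle B does not apply; allowed.
— Beth's mother: subject of the matrix clause; c-commands the pronoun but lies outside its binding domain — allowed.
— Irene: subject of the clause headed by 'asked'; c-commands the pronoun within its binding domain — blocked (Principle B).
— Mona: subject of the clause headed by 'proved'; c-commands the pronoun but lies outside its binding domain — allowed.
— Uma: subject of the clause headed by 'denied'; c-commands the pronoun but lies outside its binding domain — allowed.

Beth, Beth's mother, Mona, Uma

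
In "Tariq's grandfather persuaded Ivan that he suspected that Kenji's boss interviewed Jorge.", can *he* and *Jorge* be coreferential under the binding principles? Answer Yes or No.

No

*Jorge* is an R-expression; Principle C requires it to be free (not bound by any c-commanding expression).
— he: subject of the clause headed by 'suspected'; the pronoun c-commands the R-expression — coreference blocked (Principle C).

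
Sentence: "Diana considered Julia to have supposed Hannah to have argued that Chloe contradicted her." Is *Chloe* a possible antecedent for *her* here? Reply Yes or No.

No

*her* is a pronoun; Principle B requires it to be free in its binding domain — the clause headed by 'contradicted'.
— Chloe: subject of the clause headed by 'contradicted'; c-commands the pronoun within its binding domain — blocked (Principle B).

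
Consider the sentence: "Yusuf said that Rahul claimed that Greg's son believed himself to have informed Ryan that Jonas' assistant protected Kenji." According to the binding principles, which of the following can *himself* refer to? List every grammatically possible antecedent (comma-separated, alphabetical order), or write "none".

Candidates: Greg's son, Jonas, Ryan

Greg's son

*himself* is a reflexive; Principle A requires it to be bound within its binding domain — the clause headed by 'believed'.
— Greg's son: subject of the clause headed by 'believed'; c-commands the reflexive within its binding domain — allowed (Principle A).
— Jonas: possessor inside the subject DP of the clause headed by 'protected'; does not c-command the reflexive — cannot bind it (Principle A).
— Ryan: object of the clause headed by 'informed'; does not c-command the reflexive — cannot bind it (Principle A).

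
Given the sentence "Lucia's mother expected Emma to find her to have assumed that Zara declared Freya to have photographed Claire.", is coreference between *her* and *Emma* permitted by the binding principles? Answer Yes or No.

*her* is a pronoun; Principle B requires it to be free in its binding domain — the clause headed by 'find'.
— Emma: subject of the clause headed by 'find'; c-commands the pronoun within its binding domain — blocked (Principle B).

No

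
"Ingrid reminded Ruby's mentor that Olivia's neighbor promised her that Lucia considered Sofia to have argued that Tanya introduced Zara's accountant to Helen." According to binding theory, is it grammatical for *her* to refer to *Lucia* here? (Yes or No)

*Lucia* is an R-expression; Principle C requires it to be free (not bound by any c-commanding expression).
— her: object of the clause headed by 'promised'; the pronoun c-commands the R-expression — coreference blocked (Principle C).

No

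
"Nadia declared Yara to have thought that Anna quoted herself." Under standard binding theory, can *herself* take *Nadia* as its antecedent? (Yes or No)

*herself* is a reflexive; Principle A requires it to be bound within its binding domain — the clause headed by 'quoted'.
— Nadia: subject of the matrix clause; c-commands the reflexive but lies outside its binding domain — cannot bind it (Principle A).

No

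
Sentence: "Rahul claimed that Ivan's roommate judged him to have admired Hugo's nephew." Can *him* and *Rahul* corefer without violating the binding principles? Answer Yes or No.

Yes

*Rahul* is an R-expression; Principle C requires it to be free (not bound by any c-commanding expression).
— him: subject of the clause headed by 'admired'; the pronoun does not c-command the R-expression — coreference allowed.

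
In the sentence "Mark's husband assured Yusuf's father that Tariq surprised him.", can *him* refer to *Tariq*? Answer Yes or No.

*him* is a pronoun; Principle B requires it to be free in its binding domain — the clause headed by 'surprised'.
— Tariq: subject of the clause headed by 'surprised'; c-commands the pronoun within its binding domain — blocked (Principle B).

No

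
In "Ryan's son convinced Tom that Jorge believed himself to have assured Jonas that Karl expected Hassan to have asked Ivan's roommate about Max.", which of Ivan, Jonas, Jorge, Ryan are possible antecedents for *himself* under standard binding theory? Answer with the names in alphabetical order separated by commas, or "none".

*himself* is a reflexive; Principle A requires it to be bound within its binding domain — the clause headed by 'believed'.
— Ivan: possessor inside the object DP of the clause headed by 'asked'; does not c-command the reflexive — cannot bind it (Principle A).
— Jonas: object of the clause headed by 'assured'; does not c-command the reflexive — cannot bind it (Principle A).
— Jorge: subject of the clause headed by 'believed'; c-commands the reflexive within its binding domain — allowed (Principle A).
— Ryan: possessor inside the subject DP of the matrix clause; does not c-command the reflexive — cannot bind it (Principle A).

Jorge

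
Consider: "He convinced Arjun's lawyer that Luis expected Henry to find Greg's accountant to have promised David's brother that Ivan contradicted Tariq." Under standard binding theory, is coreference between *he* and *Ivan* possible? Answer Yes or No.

*Ivan* is an R-expression; Principle C requires it to be free (not bound by any c-commanding expression).
— he: subject of the matrix clause; the pronoun c-commands the R-expression — coreference blocked (Principle C).

No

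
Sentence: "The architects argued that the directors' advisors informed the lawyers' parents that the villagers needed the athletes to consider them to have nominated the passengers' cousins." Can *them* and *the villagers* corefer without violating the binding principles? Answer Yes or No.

Yes

*the villagers* is an R-expression; Principle C requires it to be free (not bound by any c-commanding expression).
— them: subject of the clause headed by 'nominated'; the pronoun does not c-command the R-expression — coreference allowed.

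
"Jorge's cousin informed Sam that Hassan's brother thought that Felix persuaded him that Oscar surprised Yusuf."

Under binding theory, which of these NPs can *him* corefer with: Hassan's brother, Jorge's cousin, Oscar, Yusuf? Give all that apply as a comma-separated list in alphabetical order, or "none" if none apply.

Hassan's brother, Jorge's cousin

*him* is a pronoun; Principle B requires it to be free in its binding domain — the clause headed by 'persuaded'.
— Hassan's brother: subject of the clause headed by 'thought'; c-commands the pronoun but lies outside its binding domain — allowed.
— Jorge's cousin: subject of the matrix clause; c-commands the pronoun but lies outside its binding domain — allowed.
— Oscar: subject of the clause headed by 'surprised'; is c-commanded by the pronoun; coreference would bind this R-expression — blocked (Principle C).
— Yusuf: object of the clause headed by 'surprised'; is c-commanded by the pronoun; coreference would bind this R-expression — blocked (Principle C).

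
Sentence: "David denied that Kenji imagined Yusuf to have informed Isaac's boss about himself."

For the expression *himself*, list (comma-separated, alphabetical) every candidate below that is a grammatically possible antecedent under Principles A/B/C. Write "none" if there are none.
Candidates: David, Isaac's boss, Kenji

Isaac's boss

*himself* is a reflexive; Principle A requires it to be bound within its binding domain — the clause headed by 'informed'.
— David: subject of the matrix clause; c-commands the reflexive but lies outside its binding domain — cannot bind it (Principle A).
— Isaac's boss: object of the clause headed by 'informed'; c-commands the reflexive within its binding domain — allowed (Principle A).
— Kenji: subject of the clause headed by 'imagined'; c-commands the reflexive but lies outside its binding domain — cannot bind it (Principle A).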